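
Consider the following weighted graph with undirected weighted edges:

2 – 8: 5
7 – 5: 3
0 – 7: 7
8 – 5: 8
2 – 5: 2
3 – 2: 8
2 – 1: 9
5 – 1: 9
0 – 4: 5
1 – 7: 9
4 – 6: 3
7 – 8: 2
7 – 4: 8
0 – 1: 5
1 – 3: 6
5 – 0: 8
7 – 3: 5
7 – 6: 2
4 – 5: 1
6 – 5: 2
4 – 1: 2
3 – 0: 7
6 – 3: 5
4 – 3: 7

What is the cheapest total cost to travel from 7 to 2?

5

Enumerating some paths:
7 → 5 → 2: 3+2 = 5
7 → 6 → 5 → 2: 2+2+2 = 6
Cheapest is 7 → 5 → 2 at 5.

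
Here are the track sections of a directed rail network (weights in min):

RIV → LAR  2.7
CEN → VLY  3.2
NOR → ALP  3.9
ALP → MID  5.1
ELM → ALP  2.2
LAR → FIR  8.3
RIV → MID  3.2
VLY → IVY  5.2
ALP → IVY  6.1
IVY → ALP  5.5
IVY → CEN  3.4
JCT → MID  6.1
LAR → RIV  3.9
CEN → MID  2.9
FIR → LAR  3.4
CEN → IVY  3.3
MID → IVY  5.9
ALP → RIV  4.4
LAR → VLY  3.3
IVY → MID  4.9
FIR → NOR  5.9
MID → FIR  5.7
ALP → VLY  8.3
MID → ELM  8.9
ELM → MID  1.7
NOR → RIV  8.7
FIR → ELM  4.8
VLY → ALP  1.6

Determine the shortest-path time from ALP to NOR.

16.7 min

Enumerating some paths:
ALP–RIV–MID–FIR–NOR: 4.4+3.2+5.7+5.9 = 19.2
ALP–MID–FIR–NOR: 5.1+5.7+5.9 = 16.7
ALP–RIV–LAR–FIR–NOR: 4.4+2.7+8.3+5.9 = 21.3
The minimum is 16.7 min via ALP–MID–FIR–NOR.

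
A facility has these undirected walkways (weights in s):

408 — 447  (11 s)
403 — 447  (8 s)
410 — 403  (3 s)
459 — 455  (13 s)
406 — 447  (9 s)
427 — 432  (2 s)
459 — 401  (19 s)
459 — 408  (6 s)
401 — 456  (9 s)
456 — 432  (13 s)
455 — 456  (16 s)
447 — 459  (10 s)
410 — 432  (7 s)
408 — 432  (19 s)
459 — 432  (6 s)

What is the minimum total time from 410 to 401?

29 s

Running Dijkstra from 410:
410: 0
403: 3  (via 410)
432: 7  (via 410)
427: 9  (via 432)
447: 11  (via 403)
459: 13  (via 432)
408: 19  (via 459)
406: 20  (via 447)
456: 20  (via 432)
455: 26  (via 459)
401: 29  (via 456)
Shortest route: 410 → 432 → 456 → 401 = 29 s.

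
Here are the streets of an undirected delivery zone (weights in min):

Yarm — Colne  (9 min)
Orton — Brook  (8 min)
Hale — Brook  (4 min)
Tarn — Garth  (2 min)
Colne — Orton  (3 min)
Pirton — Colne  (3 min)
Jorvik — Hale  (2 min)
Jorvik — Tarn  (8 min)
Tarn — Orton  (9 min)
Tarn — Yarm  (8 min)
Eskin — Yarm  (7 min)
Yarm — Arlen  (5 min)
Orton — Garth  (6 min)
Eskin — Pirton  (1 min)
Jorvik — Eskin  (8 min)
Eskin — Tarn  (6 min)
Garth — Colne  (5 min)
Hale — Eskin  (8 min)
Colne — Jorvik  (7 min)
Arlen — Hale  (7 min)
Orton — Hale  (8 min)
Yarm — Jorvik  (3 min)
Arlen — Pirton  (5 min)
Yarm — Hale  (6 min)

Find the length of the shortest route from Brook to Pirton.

13 min

Settle nodes by increasing distance from Brook:
Brook: 0
Hale: 4  (via Brook)
Jorvik: 6  (via Hale)
Orton: 8  (via Brook)
Yarm: 9  (via Jorvik)
Colne: 11  (via Orton)
Arlen: 11  (via Hale)
Eskin: 12  (via Hale)
Pirton: 13  (via Eskin)
Shortest route: Brook → Hale → Eskin → Pirton = 13 min.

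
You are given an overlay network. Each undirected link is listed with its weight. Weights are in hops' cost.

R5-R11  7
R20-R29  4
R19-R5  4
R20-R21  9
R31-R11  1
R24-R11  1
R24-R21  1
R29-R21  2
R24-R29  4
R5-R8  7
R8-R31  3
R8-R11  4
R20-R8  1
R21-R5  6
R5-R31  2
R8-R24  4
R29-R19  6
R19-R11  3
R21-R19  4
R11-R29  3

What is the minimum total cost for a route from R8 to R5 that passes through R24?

8 hops' cost

Shortest R8→R24: R8 → R24 = 4
Shortest R24→R5: R24 → R11 → R31 → R5 = 4
Total via R24: 4 + 4 = 8 hops' cost.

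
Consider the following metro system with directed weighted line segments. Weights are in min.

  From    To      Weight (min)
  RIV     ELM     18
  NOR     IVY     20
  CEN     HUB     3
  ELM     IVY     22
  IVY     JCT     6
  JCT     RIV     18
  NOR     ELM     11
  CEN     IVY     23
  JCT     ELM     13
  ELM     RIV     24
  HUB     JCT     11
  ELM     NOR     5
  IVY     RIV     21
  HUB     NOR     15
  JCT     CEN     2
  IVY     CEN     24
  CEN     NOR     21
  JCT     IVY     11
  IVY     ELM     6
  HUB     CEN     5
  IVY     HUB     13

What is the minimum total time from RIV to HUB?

Enumerating some paths:
RIV–ELM–NOR–IVY–HUB: 18+5+20+13 = 56
RIV–ELM–IVY–HUB: 18+22+13 = 53
RIV–ELM–NOR–IVY–JCT–CEN–HUB: 18+5+20+6+2+3 = 54
RIV–ELM–IVY–JCT–CEN–HUB: 18+22+6+2+3 = 51
The minimum is 51 min via RIV–ELM–IVY–JCT–CEN–HUB.

51 min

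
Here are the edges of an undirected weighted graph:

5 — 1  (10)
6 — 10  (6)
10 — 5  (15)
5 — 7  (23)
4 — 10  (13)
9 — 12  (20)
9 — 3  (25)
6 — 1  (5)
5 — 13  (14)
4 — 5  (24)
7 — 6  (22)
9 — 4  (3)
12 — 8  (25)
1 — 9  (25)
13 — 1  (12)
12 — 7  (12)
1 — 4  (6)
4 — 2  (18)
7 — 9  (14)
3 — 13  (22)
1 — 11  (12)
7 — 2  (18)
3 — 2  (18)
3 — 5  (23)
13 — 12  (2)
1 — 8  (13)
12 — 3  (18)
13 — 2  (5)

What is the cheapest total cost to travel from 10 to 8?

Candidate routes:
10 - 4 - 1 - 8: 13+6+13 = 32
10 - 6 - 1 - 8: 6+5+13 = 24
The minimum is 24 via 10 - 6 - 1 - 8.

24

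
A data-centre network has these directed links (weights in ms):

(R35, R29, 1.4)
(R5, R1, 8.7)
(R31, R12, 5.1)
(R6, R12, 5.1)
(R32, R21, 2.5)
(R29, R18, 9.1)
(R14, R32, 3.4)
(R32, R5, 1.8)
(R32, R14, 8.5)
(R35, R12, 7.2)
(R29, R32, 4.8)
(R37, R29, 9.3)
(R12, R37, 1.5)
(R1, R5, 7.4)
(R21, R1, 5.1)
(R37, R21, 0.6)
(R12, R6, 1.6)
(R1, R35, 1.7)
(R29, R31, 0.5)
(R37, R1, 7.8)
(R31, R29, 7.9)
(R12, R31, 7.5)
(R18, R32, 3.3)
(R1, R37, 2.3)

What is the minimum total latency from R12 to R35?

8.9 ms

Shortest distances from R12:
R12: 0
R37: 1.5  (via R12)
R6: 1.6  (via R12)
R21: 2.1  (via R37)
R1: 7.2  (via R21)
R31: 7.5  (via R12)
R35: 8.9  (via R1)
Shortest route: R12–R37–R21–R1–R35 = 8.9 ms.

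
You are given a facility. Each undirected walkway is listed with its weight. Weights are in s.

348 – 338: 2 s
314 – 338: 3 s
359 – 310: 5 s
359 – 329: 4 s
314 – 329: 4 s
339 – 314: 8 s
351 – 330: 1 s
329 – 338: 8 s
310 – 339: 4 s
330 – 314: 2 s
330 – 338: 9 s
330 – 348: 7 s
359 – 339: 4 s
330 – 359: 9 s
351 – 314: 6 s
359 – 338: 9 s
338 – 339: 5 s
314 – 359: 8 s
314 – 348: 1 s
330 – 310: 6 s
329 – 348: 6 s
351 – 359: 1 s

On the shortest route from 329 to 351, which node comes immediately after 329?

Enumerating some paths:
329 - 348 - 314 - 330 - 351: 6+1+2+1 = 10
329 - 359 - 351: 4+1 = 5
329 - 314 - 330 - 351: 4+2+1 = 7
329 - 314 - 351: 4+6 = 10
Cheapest is 329 - 359 - 351 at 5 s.
So from 329 the first move is to 359.

359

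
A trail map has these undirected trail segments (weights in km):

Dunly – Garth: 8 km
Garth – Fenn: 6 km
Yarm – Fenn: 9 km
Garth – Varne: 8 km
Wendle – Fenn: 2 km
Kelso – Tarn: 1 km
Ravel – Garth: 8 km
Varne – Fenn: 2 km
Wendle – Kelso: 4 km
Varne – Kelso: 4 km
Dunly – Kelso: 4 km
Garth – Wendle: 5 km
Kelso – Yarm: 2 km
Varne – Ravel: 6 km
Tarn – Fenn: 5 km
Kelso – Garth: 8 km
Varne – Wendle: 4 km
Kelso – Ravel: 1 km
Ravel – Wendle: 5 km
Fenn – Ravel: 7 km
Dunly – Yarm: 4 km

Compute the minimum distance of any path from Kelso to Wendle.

Settle nodes by increasing distance from Kelso:
Kelso: 0
Tarn: 1  (via Kelso)
Ravel: 1  (via Kelso)
Yarm: 2  (via Kelso)
Varne: 4  (via Kelso)
Dunly: 4  (via Kelso)
Wendle: 4  (via Kelso)
Shortest route: Kelso–Wendle = 4 km.

4 km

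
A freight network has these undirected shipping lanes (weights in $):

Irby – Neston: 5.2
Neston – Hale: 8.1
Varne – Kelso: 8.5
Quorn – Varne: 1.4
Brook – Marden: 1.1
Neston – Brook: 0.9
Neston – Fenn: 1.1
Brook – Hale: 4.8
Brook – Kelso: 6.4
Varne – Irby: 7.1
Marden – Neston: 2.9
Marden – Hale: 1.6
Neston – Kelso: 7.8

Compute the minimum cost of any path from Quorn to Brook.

$14.6

Enumerating some paths:
Quorn → Varne → Irby → Neston → Brook: 1.4+7.1+5.2+0.9 = 14.6
Quorn → Varne → Kelso → Brook: 1.4+8.5+6.4 = 16.3
Cheapest is Quorn → Varne → Irby → Neston → Brook at $14.6.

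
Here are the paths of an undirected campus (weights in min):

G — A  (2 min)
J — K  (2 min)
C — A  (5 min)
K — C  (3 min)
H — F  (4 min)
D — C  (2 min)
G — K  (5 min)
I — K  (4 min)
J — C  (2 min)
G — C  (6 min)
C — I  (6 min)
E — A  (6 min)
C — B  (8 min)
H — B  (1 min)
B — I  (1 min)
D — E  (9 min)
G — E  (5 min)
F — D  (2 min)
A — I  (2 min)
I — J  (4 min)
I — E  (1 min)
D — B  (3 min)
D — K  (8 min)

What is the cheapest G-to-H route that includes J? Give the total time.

13 min

Shortest G→J: G → K → J = 7
Best J to H: J → I → B → H costing 6
Total via J: 7 + 6 = 13 min.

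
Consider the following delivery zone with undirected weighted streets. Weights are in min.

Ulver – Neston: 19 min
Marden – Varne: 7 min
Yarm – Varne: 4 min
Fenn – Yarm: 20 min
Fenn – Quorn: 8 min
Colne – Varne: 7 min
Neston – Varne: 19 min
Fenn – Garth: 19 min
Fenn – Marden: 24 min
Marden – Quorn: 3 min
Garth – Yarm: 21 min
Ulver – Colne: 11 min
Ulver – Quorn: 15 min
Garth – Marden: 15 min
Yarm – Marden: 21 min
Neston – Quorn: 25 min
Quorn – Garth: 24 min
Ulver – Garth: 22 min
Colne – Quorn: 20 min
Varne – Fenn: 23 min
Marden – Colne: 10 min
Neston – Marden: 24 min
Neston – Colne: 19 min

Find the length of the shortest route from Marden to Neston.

Shortest distances from Marden:
Marden: 0
Quorn: 3  (via Marden)
Varne: 7  (via Marden)
Colne: 10  (via Marden)
Yarm: 11  (via Varne)
Fenn: 11  (via Quorn)
Garth: 15  (via Marden)
Ulver: 18  (via Quorn)
Neston: 24  (via Marden)
Shortest route: Marden → Neston = 24 min.

24 min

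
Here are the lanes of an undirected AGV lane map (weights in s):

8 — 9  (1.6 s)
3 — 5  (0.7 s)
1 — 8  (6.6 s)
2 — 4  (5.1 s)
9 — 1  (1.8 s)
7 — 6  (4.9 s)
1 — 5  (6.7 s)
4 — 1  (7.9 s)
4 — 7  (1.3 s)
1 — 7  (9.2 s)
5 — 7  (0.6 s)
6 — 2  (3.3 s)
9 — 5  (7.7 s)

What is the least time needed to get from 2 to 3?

Shortest distances from 2:
2: 0
6: 3.3  (via 2)
4: 5.1  (via 2)
7: 6.4  (via 4)
5: 7  (via 7)
3: 7.7  (via 5)
Shortest route: 2 → 4 → 7 → 5 → 3 = 7.7 s.

7.7 s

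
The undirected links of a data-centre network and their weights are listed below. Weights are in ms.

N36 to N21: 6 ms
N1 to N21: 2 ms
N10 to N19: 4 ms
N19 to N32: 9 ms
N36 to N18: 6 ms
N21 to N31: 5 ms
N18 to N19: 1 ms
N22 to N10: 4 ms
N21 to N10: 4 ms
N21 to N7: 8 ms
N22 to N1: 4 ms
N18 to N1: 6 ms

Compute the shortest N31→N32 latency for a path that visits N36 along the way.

27 ms

Best N31 to N36: N31–N21–N36 costing 11
Best N36 to N32: N36–N18–N19–N32 costing 16
Total via N36: 11 + 16 = 27 ms.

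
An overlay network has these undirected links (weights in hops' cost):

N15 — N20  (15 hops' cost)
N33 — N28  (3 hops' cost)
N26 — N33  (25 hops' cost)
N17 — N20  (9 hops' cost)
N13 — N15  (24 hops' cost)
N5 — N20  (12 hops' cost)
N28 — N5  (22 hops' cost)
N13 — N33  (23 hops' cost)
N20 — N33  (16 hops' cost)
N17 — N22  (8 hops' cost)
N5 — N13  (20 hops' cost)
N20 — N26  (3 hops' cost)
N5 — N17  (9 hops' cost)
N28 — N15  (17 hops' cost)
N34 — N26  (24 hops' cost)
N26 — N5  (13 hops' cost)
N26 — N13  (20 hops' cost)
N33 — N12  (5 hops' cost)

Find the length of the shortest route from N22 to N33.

Shortest distances from N22:
N22: 0
N17: 8  (via N22)
N20: 17  (via N17)
N5: 17  (via N17)
N26: 20  (via N20)
N15: 32  (via N20)
N33: 33  (via N20)
Shortest route: N22–N17–N20–N33 = 33 hops' cost.

33 hops' cost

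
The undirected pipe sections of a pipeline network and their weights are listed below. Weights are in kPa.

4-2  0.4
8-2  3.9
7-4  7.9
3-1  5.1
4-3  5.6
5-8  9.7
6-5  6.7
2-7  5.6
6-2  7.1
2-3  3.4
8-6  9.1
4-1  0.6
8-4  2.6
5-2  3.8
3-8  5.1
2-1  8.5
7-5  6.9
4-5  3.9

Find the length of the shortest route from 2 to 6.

Shortest distances from 2:
2: 0
4: 0.4  (via 2)
1: 1  (via 4)
8: 3  (via 4)
3: 3.4  (via 2)
5: 3.8  (via 2)
7: 5.6  (via 2)
6: 7.1  (via 2)
Shortest route: 2 → 6 = 7.1 kPa.

7.1 kPa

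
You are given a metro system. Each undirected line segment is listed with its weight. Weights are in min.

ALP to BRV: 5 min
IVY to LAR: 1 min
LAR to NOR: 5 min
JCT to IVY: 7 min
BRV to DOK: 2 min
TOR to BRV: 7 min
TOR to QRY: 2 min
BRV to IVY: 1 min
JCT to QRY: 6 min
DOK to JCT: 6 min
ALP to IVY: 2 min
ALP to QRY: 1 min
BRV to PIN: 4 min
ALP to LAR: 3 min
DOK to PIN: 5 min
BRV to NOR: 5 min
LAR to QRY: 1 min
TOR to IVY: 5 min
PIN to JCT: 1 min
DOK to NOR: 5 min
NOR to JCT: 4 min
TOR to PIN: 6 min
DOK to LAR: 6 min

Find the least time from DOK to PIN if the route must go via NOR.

Best DOK to NOR: DOK–NOR costing 5
Shortest NOR→PIN: NOR–JCT–PIN = 5
Total via NOR: 5 + 5 = 10 min.

10 min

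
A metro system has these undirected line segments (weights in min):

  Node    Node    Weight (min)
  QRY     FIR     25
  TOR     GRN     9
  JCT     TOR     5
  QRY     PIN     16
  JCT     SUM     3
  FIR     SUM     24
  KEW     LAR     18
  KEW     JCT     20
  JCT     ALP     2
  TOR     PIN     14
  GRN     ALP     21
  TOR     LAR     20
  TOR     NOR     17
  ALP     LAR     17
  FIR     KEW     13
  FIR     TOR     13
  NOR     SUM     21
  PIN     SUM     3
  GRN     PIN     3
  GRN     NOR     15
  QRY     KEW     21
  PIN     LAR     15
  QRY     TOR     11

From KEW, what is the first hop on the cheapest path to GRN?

JCT

Compare a few routes:
KEW → JCT → TOR → GRN: 20+5+9 = 34
KEW → JCT → SUM → PIN → GRN: 20+3+3+3 = 29
Cheapest is KEW → JCT → SUM → PIN → GRN at 29 min.
So from KEW the first move is to JCT.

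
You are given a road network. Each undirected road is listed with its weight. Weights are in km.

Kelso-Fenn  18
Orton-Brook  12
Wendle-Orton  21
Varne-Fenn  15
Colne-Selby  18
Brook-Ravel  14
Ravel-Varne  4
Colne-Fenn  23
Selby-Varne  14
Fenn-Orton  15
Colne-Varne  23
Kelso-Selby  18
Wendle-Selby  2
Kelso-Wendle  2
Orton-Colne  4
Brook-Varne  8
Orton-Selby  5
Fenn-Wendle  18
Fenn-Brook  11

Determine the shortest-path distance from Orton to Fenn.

15 km

Running Dijkstra from Orton:
Orton: 0
Colne: 4  (via Orton)
Selby: 5  (via Orton)
Wendle: 7  (via Selby)
Kelso: 9  (via Wendle)
Brook: 12  (via Orton)
Fenn: 15  (via Orton)
Shortest route: Orton–Fenn = 15 km.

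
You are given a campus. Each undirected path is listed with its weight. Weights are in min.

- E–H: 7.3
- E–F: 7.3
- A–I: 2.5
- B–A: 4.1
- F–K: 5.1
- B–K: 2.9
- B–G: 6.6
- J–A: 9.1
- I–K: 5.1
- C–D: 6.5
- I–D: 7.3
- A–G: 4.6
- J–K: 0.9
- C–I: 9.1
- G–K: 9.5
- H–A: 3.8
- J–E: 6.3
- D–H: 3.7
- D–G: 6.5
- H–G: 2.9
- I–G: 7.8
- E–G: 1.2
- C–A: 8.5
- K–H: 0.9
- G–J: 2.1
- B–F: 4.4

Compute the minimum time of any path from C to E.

Compare a few routes:
C → A → G → E: 8.5+4.6+1.2 = 14.3
C → D → H → G → E: 6.5+3.7+2.9+1.2 = 14.3
C → D → G → E: 6.5+6.5+1.2 = 14.2
The minimum is 14.2 min via C → D → G → E.

14.2 min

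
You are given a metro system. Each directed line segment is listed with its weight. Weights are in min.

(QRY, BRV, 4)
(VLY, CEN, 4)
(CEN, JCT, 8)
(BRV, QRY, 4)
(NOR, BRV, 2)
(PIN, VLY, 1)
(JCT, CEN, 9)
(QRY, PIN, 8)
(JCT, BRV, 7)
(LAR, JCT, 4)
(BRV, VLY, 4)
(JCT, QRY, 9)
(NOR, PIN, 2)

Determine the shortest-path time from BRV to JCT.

16 min

Candidate routes:
BRV–QRY–PIN–VLY–CEN–JCT: 4+8+1+4+8 = 25
BRV–VLY–CEN–JCT: 4+4+8 = 16
Cheapest is BRV–VLY–CEN–JCT at 16 min.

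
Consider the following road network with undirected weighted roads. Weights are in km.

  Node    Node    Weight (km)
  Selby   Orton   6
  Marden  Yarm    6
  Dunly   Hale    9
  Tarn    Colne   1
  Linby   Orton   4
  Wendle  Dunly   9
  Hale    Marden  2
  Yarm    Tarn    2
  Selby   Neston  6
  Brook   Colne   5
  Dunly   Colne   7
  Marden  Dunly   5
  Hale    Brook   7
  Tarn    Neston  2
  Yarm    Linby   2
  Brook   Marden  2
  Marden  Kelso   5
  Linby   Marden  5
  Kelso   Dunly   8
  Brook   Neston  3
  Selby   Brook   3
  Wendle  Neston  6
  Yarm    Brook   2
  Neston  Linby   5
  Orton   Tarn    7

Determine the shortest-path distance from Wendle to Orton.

15 km

Running Dijkstra from Wendle:
Wendle: 0
Neston: 6  (via Wendle)
Tarn: 8  (via Neston)
Dunly: 9  (via Wendle)
Colne: 9  (via Tarn)
Brook: 9  (via Neston)
Yarm: 10  (via Tarn)
Marden: 11  (via Brook)
Linby: 11  (via Neston)
Selby: 12  (via Neston)
Hale: 13  (via Marden)
Orton: 15  (via Tarn)
Shortest route: Wendle–Neston–Tarn–Orton = 15 km.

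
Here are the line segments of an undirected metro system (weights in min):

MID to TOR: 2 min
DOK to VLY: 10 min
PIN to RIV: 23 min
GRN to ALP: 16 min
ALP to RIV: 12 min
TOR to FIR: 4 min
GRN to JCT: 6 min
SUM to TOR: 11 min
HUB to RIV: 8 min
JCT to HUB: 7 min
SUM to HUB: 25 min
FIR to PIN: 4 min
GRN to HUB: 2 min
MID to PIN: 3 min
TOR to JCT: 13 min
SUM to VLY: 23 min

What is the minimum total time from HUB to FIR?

Candidate routes:
HUB–GRN–JCT–TOR–FIR: 2+6+13+4 = 25
HUB–JCT–TOR–FIR: 7+13+4 = 24
The minimum is 24 min via HUB–JCT–TOR–FIR.

24 min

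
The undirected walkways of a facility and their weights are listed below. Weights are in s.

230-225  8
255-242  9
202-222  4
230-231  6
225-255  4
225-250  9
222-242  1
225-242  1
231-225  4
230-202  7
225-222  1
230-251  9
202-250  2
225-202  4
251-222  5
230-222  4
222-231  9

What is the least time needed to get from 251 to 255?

10 s

Running Dijkstra from 251:
251: 0
222: 5  (via 251)
242: 6  (via 222)
225: 6  (via 222)
202: 9  (via 222)
230: 9  (via 251)
231: 10  (via 225)
255: 10  (via 225)
Shortest route: 251–222–225–255 = 10 s.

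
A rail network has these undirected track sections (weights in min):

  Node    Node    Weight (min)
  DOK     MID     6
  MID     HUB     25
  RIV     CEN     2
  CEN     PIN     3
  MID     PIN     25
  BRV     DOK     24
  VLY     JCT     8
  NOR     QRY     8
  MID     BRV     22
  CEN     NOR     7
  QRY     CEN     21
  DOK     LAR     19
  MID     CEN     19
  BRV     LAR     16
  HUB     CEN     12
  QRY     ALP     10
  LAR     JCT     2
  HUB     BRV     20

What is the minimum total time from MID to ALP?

Candidate routes:
MID → CEN → NOR → QRY → ALP: 19+7+8+10 = 44
MID → CEN → QRY → ALP: 19+21+10 = 50
The minimum is 44 min via MID → CEN → NOR → QRY → ALP.

44 min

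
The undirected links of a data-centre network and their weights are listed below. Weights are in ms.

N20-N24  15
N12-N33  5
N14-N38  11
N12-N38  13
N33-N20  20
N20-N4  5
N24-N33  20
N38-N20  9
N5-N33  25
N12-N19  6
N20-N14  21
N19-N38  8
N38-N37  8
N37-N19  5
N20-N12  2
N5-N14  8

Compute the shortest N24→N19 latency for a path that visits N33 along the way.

Shortest N24→N33: N24–N33 = 20
Shortest N33→N19: N33–N12–N19 = 11
Total via N33: 20 + 11 = 31 ms.

31 ms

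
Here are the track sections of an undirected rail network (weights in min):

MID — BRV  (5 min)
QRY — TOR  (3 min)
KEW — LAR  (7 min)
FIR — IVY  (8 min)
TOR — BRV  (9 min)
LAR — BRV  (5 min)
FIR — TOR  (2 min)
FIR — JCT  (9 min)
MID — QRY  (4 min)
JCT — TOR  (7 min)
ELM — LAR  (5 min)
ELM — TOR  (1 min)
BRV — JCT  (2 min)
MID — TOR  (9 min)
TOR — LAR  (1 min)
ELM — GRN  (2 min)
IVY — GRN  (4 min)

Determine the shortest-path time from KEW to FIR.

10 min

Enumerating some paths:
KEW - LAR - ELM - TOR - FIR: 7+5+1+2 = 15
KEW - LAR - TOR - ELM - GRN - IVY - FIR: 7+1+1+2+4+8 = 23
KEW - LAR - TOR - FIR: 7+1+2 = 10
Cheapest is KEW - LAR - TOR - FIR at 10 min.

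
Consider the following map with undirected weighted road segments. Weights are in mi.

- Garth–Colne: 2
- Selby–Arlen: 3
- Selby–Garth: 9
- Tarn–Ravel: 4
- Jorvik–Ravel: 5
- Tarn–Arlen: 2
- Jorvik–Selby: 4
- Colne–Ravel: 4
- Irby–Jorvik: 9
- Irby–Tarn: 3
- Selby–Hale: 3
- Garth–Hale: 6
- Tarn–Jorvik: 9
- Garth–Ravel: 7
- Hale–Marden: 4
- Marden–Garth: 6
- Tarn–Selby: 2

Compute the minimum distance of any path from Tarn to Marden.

9 mi

Candidate routes:
Tarn - Arlen - Selby - Hale - Marden: 2+3+3+4 = 12
Tarn - Selby - Hale - Marden: 2+3+4 = 9
The minimum is 9 mi via Tarn - Selby - Hale - Marden.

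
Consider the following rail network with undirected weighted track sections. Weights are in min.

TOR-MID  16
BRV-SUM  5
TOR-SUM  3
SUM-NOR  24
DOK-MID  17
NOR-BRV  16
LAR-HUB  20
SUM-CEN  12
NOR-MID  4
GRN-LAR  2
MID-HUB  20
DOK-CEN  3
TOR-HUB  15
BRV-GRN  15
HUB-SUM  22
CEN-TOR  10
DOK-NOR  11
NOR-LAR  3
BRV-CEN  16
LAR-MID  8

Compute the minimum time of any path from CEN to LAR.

17 min

Shortest distances from CEN:
CEN: 0
DOK: 3  (via CEN)
TOR: 10  (via CEN)
SUM: 12  (via CEN)
NOR: 14  (via DOK)
BRV: 16  (via CEN)
LAR: 17  (via NOR)
Shortest route: CEN → DOK → NOR → LAR = 17 min.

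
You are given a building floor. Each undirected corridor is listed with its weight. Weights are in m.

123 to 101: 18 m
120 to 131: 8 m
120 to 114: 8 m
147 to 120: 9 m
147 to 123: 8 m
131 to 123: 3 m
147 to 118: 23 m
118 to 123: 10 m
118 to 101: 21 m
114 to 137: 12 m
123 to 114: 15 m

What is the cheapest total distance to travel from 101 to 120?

29 m

Candidate routes:
101 → 123 → 131 → 120: 18+3+8 = 29
101 → 123 → 147 → 120: 18+8+9 = 35
The minimum is 29 m via 101 → 123 → 131 → 120.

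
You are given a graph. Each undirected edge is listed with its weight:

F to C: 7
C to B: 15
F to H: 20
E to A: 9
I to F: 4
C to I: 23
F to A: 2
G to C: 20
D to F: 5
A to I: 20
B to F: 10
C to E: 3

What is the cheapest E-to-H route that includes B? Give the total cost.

Shortest E→B: E → C → B = 18
Best B to H: B → F → H costing 30
Total via B: 18 + 30 = 48.

48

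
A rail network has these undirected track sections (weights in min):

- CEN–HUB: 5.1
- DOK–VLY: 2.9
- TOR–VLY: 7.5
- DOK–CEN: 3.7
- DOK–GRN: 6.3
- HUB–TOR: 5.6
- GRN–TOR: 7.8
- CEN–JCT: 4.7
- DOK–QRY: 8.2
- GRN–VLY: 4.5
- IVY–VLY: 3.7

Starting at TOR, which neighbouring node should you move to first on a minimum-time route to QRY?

VLY

Enumerating some paths:
TOR - VLY - DOK - QRY: 7.5+2.9+8.2 = 18.6
TOR - HUB - CEN - DOK - QRY: 5.6+5.1+3.7+8.2 = 22.6
TOR - GRN - VLY - DOK - QRY: 7.8+4.5+2.9+8.2 = 23.4
TOR - GRN - DOK - QRY: 7.8+6.3+8.2 = 22.3
Cheapest is TOR - VLY - DOK - QRY at 18.6 min.
So from TOR the first move is to VLY.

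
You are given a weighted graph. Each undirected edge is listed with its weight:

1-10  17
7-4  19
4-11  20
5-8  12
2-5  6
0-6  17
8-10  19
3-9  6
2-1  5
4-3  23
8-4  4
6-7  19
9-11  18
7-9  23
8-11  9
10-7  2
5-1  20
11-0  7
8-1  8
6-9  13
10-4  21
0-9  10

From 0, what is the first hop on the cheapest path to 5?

Candidate routes:
0 - 11 - 8 - 5: 7+9+12 = 28
0 - 11 - 8 - 1 - 2 - 5: 7+9+8+5+6 = 35
Cheapest is 0 - 11 - 8 - 5 at 28.
So from 0 the first move is to 11.

11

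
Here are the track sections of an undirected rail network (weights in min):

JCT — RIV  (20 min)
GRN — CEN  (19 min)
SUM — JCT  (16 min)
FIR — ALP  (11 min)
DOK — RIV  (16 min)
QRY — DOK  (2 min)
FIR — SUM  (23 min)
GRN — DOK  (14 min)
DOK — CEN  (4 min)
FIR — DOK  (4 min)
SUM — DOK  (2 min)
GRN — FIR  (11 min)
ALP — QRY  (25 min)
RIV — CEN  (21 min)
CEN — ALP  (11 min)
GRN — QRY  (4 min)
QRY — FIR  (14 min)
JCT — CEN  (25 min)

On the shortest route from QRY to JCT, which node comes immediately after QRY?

DOK

Compare a few routes:
QRY - DOK - SUM - JCT: 2+2+16 = 20
QRY - DOK - CEN - JCT: 2+4+25 = 31
Cheapest is QRY - DOK - SUM - JCT at 20 min.
So from QRY the first move is to DOK.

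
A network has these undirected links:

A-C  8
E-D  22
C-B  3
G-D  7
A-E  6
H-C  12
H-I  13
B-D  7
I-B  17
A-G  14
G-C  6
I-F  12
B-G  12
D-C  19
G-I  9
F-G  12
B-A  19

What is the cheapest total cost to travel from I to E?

Settle nodes by increasing distance from I:
I: 0
G: 9  (via I)
F: 12  (via I)
H: 13  (via I)
C: 15  (via G)
D: 16  (via G)
B: 17  (via I)
A: 23  (via G)
E: 29  (via A)
Shortest route: I–G–A–E = 29.

29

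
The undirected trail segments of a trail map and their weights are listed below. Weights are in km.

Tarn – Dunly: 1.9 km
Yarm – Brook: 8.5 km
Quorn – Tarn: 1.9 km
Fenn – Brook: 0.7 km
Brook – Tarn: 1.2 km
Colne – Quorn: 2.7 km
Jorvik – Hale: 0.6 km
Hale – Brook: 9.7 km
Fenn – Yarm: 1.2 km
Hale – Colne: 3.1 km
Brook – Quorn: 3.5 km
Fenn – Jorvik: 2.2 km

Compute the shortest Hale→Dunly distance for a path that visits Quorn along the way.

9.6 km

Best Hale to Quorn: Hale–Colne–Quorn costing 5.8
Shortest Quorn→Dunly: Quorn–Tarn–Dunly = 3.8
Total via Quorn: 5.8 + 3.8 = 9.6 km.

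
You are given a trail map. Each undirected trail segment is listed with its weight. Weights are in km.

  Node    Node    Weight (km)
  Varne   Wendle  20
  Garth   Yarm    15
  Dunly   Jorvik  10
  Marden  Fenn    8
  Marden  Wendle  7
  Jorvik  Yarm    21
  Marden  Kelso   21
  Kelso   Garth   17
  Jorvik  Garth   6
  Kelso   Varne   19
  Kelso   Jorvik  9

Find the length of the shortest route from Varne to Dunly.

38 km

Settle nodes by increasing distance from Varne:
Varne: 0
Kelso: 19  (via Varne)
Wendle: 20  (via Varne)
Marden: 27  (via Wendle)
Jorvik: 28  (via Kelso)
Garth: 34  (via Jorvik)
Fenn: 35  (via Marden)
Dunly: 38  (via Jorvik)
Shortest route: Varne → Kelso → Jorvik → Dunly = 38 km.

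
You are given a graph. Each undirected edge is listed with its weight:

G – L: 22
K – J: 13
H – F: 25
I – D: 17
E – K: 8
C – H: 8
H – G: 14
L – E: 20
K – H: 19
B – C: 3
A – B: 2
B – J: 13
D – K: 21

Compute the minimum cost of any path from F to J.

49

Shortest distances from F:
F: 0
H: 25  (via F)
C: 33  (via H)
B: 36  (via C)
A: 38  (via B)
G: 39  (via H)
K: 44  (via H)
J: 49  (via B)
Shortest route: F → H → C → B → J = 49.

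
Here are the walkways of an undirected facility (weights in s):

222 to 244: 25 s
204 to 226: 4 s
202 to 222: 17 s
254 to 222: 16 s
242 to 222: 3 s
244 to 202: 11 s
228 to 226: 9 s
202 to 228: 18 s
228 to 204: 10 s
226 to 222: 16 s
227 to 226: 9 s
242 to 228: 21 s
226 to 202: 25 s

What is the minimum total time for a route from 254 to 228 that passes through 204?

Shortest 254→204: 254–222–226–204 = 36
Shortest 204→228: 204–228 = 10
Total via 204: 36 + 10 = 46 s.

46 s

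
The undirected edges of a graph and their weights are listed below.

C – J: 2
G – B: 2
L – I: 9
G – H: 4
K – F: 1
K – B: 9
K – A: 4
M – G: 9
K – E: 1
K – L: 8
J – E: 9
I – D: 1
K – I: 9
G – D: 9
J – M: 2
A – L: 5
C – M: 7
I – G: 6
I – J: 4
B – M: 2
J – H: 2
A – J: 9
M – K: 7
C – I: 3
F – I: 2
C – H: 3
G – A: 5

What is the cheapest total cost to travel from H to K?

Shortest distances from H:
H: 0
J: 2  (via H)
C: 3  (via H)
G: 4  (via H)
M: 4  (via J)
B: 6  (via G)
I: 6  (via J)
D: 7  (via I)
F: 8  (via I)
A: 9  (via G)
K: 9  (via F)
Shortest route: H → J → I → F → K = 9.

9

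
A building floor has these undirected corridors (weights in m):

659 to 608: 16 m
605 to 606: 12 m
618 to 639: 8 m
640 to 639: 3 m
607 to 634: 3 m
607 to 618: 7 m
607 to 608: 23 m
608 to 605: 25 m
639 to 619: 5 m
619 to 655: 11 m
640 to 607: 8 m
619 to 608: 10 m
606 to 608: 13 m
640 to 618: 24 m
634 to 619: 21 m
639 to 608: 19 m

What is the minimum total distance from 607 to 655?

27 m

Candidate routes:
607–608–619–655: 23+10+11 = 44
607–634–619–655: 3+21+11 = 35
607–640–639–619–655: 8+3+5+11 = 27
607–618–639–619–655: 7+8+5+11 = 31
Cheapest is 607–640–639–619–655 at 27 m.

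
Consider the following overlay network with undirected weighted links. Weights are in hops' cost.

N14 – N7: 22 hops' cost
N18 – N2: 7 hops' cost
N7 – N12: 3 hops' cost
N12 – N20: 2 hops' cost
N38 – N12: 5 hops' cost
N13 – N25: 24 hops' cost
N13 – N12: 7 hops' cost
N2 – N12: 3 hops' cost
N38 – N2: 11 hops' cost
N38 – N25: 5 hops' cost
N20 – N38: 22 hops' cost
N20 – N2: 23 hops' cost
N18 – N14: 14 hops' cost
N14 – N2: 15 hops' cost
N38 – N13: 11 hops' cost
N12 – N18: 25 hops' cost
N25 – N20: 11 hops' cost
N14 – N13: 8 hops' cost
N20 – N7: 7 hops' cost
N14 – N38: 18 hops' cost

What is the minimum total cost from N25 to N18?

Enumerating some paths:
N25–N38–N2–N18: 5+11+7 = 23
N25–N38–N12–N2–N18: 5+5+3+7 = 20
The minimum is 20 hops' cost via N25–N38–N12–N2–N18.

20 hops' cost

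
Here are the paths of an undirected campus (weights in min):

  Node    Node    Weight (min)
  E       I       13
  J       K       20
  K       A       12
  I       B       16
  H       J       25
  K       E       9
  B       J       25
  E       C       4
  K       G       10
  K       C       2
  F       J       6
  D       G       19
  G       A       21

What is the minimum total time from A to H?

Enumerating some paths:
A → K → J → H: 12+20+25 = 57
A → G → K → J → H: 21+10+20+25 = 76
The minimum is 57 min via A → K → J → H.

57 min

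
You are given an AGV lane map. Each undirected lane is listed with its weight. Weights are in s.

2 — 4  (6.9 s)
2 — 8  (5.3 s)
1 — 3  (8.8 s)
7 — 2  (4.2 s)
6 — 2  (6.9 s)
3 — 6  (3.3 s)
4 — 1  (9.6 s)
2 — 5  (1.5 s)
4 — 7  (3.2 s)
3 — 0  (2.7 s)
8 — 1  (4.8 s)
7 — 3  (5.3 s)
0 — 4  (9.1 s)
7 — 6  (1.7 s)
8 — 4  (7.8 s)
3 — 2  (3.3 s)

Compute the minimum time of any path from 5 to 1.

Candidate routes:
5 → 2 → 8 → 1: 1.5+5.3+4.8 = 11.6
5 → 2 → 3 → 1: 1.5+3.3+8.8 = 13.6
The minimum is 11.6 s via 5 → 2 → 8 → 1.

11.6 s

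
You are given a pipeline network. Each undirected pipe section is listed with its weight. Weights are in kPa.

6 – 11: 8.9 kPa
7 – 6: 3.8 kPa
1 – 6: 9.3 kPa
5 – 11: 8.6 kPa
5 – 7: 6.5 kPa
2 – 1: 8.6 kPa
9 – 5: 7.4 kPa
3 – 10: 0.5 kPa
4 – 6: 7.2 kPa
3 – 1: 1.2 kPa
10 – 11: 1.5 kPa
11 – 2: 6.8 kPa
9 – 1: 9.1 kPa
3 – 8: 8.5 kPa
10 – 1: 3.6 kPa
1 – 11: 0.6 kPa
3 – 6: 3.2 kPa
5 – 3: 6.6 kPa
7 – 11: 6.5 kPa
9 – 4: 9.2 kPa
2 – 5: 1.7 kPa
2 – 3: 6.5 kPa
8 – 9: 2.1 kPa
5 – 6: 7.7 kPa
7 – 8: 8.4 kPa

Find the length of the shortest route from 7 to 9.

Enumerating some paths:
7 → 11 → 1 → 9: 6.5+0.6+9.1 = 16.2
7 → 5 → 9: 6.5+7.4 = 13.9
7 → 6 → 3 → 1 → 9: 3.8+3.2+1.2+9.1 = 17.3
7 → 8 → 9: 8.4+2.1 = 10.5
Cheapest is 7 → 8 → 9 at 10.5 kPa.

10.5 kPa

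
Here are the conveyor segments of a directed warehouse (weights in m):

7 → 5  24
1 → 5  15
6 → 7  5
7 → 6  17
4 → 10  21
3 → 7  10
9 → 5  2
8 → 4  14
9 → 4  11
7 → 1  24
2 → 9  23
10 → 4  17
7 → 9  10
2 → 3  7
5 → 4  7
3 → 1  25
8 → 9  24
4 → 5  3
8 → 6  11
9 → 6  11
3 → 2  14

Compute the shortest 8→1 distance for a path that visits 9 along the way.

Best 8 to 9: 8–9 costing 24
Shortest 9→1: 9–6–7–1 = 40
Total via 9: 24 + 40 = 64 m.

64 m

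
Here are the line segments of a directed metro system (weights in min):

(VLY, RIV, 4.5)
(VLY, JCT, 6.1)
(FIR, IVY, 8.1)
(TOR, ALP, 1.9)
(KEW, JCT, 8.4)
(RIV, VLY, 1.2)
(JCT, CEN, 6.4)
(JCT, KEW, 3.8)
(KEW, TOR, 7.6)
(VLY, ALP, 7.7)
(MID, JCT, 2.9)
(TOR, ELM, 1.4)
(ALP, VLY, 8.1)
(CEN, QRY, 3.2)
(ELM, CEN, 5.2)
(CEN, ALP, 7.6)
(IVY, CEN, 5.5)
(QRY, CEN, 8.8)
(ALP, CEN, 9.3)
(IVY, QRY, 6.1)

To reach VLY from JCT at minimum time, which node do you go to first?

KEW

Enumerating some paths:
JCT - KEW - TOR - ELM - CEN - ALP - VLY: 3.8+7.6+1.4+5.2+7.6+8.1 = 33.7
JCT - KEW - TOR - ALP - VLY: 3.8+7.6+1.9+8.1 = 21.4
JCT - CEN - ALP - VLY: 6.4+7.6+8.1 = 22.1
Cheapest is JCT - KEW - TOR - ALP - VLY at 21.4 min.
So from JCT the first move is to KEW.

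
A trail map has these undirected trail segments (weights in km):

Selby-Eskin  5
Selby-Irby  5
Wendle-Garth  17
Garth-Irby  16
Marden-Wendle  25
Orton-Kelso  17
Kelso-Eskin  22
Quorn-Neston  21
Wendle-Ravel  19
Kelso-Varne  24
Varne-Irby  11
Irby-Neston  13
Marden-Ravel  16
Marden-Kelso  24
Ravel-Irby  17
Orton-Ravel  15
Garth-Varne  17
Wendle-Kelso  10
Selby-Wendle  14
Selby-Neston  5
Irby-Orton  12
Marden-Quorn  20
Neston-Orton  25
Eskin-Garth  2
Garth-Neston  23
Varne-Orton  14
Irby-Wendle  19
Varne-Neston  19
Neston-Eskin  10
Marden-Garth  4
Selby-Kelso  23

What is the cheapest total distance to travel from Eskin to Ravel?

22 km

Shortest distances from Eskin:
Eskin: 0
Garth: 2  (via Eskin)
Selby: 5  (via Eskin)
Marden: 6  (via Garth)
Neston: 10  (via Eskin)
Irby: 10  (via Selby)
Wendle: 19  (via Garth)
Varne: 19  (via Garth)
Orton: 22  (via Irby)
Kelso: 22  (via Eskin)
Ravel: 22  (via Marden)
Shortest route: Eskin–Garth–Marden–Ravel = 22 km.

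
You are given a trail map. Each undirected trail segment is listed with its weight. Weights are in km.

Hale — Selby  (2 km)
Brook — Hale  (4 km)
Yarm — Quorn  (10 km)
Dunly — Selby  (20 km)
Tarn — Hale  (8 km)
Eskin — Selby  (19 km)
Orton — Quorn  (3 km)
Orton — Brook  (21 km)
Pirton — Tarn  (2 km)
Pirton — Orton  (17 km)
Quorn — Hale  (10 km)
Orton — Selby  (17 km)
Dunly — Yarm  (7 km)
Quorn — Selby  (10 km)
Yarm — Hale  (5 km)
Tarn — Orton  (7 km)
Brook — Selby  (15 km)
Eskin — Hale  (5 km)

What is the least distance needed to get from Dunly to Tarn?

Settle nodes by increasing distance from Dunly:
Dunly: 0
Yarm: 7  (via Dunly)
Hale: 12  (via Yarm)
Selby: 14  (via Hale)
Brook: 16  (via Hale)
Eskin: 17  (via Hale)
Quorn: 17  (via Yarm)
Orton: 20  (via Quorn)
Tarn: 20  (via Hale)
Shortest route: Dunly → Yarm → Hale → Tarn = 20 km.

20 km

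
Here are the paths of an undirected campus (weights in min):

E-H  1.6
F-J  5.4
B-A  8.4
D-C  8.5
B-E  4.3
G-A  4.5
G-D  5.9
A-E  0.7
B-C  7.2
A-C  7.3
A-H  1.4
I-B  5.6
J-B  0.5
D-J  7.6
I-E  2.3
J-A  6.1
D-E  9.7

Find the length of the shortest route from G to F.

Shortest distances from G:
G: 0
A: 4.5  (via G)
E: 5.2  (via A)
D: 5.9  (via G)
H: 5.9  (via A)
I: 7.5  (via E)
B: 9.5  (via E)
J: 10  (via B)
C: 11.8  (via A)
F: 15.4  (via J)
Shortest route: G → A → E → B → J → F = 15.4 min.

15.4 min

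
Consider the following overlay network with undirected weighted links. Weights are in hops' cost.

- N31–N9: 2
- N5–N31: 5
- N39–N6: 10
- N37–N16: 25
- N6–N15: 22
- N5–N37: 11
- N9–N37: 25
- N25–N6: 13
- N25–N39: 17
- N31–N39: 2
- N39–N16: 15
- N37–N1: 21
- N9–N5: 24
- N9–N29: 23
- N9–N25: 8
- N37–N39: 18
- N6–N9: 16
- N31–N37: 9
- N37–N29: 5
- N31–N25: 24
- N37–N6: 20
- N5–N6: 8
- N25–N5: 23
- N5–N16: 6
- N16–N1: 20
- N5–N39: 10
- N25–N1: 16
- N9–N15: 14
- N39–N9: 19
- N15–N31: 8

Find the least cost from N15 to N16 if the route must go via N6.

34 hops' cost

Shortest N15→N6: N15 → N31 → N39 → N6 = 20
Best N6 to N16: N6 → N5 → N16 costing 14
Total via N6: 20 + 14 = 34 hops' cost.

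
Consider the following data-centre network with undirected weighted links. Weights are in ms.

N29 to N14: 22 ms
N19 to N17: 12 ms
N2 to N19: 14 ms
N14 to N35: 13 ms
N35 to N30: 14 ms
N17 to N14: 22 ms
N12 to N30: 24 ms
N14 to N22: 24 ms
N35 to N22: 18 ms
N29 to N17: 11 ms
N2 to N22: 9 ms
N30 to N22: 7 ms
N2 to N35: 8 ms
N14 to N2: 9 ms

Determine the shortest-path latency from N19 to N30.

Compare a few routes:
N19–N2–N35–N30: 14+8+14 = 36
N19–N2–N22–N30: 14+9+7 = 30
The minimum is 30 ms via N19–N2–N22–N30.

30 ms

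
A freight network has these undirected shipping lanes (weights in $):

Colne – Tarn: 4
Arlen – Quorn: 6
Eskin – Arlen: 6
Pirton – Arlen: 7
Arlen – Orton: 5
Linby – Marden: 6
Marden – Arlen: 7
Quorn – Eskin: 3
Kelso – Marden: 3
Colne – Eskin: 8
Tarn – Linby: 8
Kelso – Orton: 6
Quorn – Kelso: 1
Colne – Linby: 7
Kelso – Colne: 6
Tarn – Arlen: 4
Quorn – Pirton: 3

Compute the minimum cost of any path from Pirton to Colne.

Running Dijkstra from Pirton:
Pirton: 0
Quorn: 3  (via Pirton)
Kelso: 4  (via Quorn)
Eskin: 6  (via Quorn)
Marden: 7  (via Kelso)
Arlen: 7  (via Pirton)
Colne: 10  (via Kelso)
Shortest route: Pirton → Quorn → Kelso → Colne = $10.

$10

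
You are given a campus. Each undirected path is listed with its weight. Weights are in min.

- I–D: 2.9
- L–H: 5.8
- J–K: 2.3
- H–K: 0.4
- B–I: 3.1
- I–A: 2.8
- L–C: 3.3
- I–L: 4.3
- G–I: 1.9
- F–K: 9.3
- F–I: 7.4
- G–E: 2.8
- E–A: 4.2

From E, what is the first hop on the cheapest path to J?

Candidate routes:
E–A–I–L–H–K–J: 4.2+2.8+4.3+5.8+0.4+2.3 = 19.8
E–G–I–L–H–K–J: 2.8+1.9+4.3+5.8+0.4+2.3 = 17.5
The minimum is 17.5 min via E–G–I–L–H–K–J.
So from E the first move is to G.

G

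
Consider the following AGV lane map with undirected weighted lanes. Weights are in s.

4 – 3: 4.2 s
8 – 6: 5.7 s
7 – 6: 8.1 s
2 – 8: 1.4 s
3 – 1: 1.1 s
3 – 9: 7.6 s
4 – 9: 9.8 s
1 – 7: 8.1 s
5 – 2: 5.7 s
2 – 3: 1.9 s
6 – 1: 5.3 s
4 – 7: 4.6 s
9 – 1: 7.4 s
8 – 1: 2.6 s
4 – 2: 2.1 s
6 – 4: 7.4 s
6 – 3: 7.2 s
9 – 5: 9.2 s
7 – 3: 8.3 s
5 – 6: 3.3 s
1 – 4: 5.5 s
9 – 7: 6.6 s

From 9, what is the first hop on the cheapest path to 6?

Compare a few routes:
9 → 5 → 6: 9.2+3.3 = 12.5
9 → 3 → 1 → 6: 7.6+1.1+5.3 = 14
9 → 1 → 6: 7.4+5.3 = 12.7
The minimum is 12.5 s via 9 → 5 → 6.
So from 9 the first move is to 5.

5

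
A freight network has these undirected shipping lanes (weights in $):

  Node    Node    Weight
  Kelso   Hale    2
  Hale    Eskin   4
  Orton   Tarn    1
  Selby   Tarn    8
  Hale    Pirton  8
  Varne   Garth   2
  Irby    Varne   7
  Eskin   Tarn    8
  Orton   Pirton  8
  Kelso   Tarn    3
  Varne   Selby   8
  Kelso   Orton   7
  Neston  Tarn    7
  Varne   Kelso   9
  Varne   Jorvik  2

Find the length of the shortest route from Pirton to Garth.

$21

Settle nodes by increasing distance from Pirton:
Pirton: 0
Hale: 8  (via Pirton)
Orton: 8  (via Pirton)
Tarn: 9  (via Orton)
Kelso: 10  (via Hale)
Eskin: 12  (via Hale)
Neston: 16  (via Tarn)
Selby: 17  (via Tarn)
Varne: 19  (via Kelso)
Garth: 21  (via Varne)
Shortest route: Pirton–Hale–Kelso–Varne–Garth = $21.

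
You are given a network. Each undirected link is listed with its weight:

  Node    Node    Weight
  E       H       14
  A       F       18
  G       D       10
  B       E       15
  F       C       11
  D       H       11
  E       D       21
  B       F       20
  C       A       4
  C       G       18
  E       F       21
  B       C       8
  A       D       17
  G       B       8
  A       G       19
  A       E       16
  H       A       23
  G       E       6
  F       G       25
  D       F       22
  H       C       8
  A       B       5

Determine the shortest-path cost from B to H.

Running Dijkstra from B:
B: 0
A: 5  (via B)
C: 8  (via B)
G: 8  (via B)
E: 14  (via G)
H: 16  (via C)
Shortest route: B → C → H = 16.

16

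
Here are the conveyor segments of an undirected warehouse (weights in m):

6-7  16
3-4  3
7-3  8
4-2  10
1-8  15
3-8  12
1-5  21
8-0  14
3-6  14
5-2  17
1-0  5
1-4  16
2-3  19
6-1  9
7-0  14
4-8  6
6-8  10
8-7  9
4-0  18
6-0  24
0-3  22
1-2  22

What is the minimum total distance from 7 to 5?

Shortest distances from 7:
7: 0
3: 8  (via 7)
8: 9  (via 7)
4: 11  (via 3)
0: 14  (via 7)
6: 16  (via 7)
1: 19  (via 0)
2: 21  (via 4)
5: 38  (via 2)
Shortest route: 7 → 3 → 4 → 2 → 5 = 38 m.

38 m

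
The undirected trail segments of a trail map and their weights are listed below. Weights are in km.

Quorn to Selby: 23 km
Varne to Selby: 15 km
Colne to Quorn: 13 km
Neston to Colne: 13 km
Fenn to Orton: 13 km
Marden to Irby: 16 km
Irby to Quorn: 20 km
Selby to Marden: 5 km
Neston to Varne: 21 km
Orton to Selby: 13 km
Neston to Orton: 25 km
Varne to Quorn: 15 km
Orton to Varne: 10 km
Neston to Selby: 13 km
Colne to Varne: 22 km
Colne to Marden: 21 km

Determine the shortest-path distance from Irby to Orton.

Shortest distances from Irby:
Irby: 0
Marden: 16  (via Irby)
Quorn: 20  (via Irby)
Selby: 21  (via Marden)
Colne: 33  (via Quorn)
Orton: 34  (via Selby)
Shortest route: Irby → Marden → Selby → Orton = 34 km.

34 km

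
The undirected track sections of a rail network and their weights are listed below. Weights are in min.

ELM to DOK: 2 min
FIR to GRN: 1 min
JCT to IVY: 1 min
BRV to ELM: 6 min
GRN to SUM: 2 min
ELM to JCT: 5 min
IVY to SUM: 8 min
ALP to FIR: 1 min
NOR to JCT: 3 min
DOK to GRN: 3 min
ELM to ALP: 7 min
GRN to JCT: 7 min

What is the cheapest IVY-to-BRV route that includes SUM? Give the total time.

21 min

Shortest IVY→SUM: IVY → SUM = 8
Best SUM to BRV: SUM → GRN → DOK → ELM → BRV costing 13
Total via SUM: 8 + 13 = 21 min.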